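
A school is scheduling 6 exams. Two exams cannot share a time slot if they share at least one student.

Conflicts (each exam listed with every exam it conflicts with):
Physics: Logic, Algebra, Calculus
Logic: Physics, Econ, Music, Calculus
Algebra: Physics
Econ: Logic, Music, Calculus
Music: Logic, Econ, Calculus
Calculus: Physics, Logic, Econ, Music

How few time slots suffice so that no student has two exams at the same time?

Logic, Econ, Music, Calculus pairwise conflict, so at least 4 time slots are needed.
4 time slots suffice: time slot 1 → {Algebra, Calculus}; time slot 2 → {Logic}; time slot 3 → {Physics, Music}; time slot 4 → {Econ}. Each listed conflict is separated.

4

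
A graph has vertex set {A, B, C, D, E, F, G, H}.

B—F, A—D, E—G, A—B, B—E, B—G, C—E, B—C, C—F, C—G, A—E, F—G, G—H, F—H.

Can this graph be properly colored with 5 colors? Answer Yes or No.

Yes

The chromatic number is 4. B, C, F, G are mutually adjacent (a clique of size 4), so at least 4 colors are needed.
4 colors suffice: color 1 → {B, D, H}; color 2 → {A, G}; color 3 → {E, F}; color 4 → {C}.
Since 5 ≥ 4, a proper 5-coloring certainly exists.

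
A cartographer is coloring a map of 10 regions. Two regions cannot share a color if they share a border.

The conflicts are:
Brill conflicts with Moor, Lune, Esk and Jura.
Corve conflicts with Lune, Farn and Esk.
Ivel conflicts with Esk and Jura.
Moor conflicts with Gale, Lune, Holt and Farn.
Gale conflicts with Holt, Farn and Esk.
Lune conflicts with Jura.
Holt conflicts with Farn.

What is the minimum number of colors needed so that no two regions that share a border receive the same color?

Moor, Gale, Holt, Farn pairwise conflict, so at least 4 colors are needed.
A valid assignment using 4 colors: Brill=2, Corve=2, Ivel=2, Moor=1, Gale=2, Lune=3, Holt=4, Farn=3, Esk=1, Jura=1. Every pair that conflicts lands in different colors.

4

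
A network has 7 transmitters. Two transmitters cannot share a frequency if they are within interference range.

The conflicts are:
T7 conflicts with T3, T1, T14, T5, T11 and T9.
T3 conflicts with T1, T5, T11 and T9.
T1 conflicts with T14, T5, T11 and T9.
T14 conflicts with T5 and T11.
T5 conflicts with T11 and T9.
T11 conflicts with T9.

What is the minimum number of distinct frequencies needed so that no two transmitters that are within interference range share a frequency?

6

T7, T3, T1, T5, T11, T9 all conflict with each other, so at least 6 frequencies are needed.
Using 6 frequencies: T7=2, T3=6, T1=1, T14=5, T5=4, T11=3, T9=5. Each listed conflict is separated.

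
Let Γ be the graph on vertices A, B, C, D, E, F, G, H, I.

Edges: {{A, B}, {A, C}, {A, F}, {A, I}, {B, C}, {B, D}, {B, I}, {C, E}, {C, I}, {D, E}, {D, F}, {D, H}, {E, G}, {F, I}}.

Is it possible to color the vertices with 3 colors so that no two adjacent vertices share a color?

No

A, B, C, I form a clique, so at least 4 colors are needed.
So 3 colors are not enough.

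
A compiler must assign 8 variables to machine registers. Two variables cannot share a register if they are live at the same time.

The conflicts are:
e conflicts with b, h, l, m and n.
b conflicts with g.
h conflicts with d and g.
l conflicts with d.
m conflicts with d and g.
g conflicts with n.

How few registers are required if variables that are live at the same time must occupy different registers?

2

b and g conflict, so at least 2 registers are needed.
2 registers suffice: e=1, b=2, h=2, l=2, m=2, d=1, g=1, n=2. No two conflicting variables share a register.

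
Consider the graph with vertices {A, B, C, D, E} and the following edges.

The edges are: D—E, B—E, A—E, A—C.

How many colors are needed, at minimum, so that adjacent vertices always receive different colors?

2

A and C are adjacent, so at least 2 colors are needed.
2 colors suffice: color 1 → {C, E}; color 2 → {A, B, D}. Each edge has distinct colors on its endpoints.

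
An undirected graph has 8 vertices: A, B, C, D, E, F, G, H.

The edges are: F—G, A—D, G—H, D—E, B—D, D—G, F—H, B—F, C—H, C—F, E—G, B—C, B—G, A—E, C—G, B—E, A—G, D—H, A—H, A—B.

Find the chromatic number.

5

A, B, D, E, G are pairwise adjacent (a clique of size 5), so at least 5 colors are needed.
5 colors suffice: color red → {G}; color blue → {B, H}; color green → {A, F}; color yellow → {C, D}; color purple → {E}. No two adjacent vertices share a color.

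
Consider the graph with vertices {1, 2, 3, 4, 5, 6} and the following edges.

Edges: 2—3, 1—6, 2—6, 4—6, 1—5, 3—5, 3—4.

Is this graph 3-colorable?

The chromatic number is 3. The cycle 5-3-4-6-1-5 has odd length 5, so it cannot be 2-colored; at least 3 colors are needed.
3 colors suffice: 1=c, 2=b, 3=a, 4=b, 5=b, 6=a.
That is already a proper 3-coloring.

Yes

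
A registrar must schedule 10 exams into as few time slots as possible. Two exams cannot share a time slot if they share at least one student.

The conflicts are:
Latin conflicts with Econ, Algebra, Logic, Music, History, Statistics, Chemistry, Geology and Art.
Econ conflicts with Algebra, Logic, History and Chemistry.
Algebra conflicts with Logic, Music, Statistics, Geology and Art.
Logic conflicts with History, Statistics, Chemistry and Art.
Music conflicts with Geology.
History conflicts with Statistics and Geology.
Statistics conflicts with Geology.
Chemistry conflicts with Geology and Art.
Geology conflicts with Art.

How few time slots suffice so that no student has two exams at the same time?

4

Latin, Algebra, Geology, Art pairwise conflict, so at least 4 time slots are needed.
4 time slots suffice: time slot 1 → {Latin}; time slot 2 → {Algebra, History, Chemistry}; time slot 3 → {Logic, Geology}; time slot 4 → {Econ, Music, Statistics, Art}. Every pair that conflicts lands in different time slots.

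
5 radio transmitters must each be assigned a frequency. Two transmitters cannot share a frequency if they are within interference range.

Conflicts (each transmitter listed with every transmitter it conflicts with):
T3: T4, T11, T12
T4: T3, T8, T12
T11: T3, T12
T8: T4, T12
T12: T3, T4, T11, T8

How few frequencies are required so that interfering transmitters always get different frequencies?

T4, T8, T12 are mutually in conflict, so at least 3 frequencies are needed.
3 frequencies suffice: frequency 1 → {T12}; frequency 2 → {T3, T8}; frequency 3 → {T4, T11}. Each listed conflict is separated.

3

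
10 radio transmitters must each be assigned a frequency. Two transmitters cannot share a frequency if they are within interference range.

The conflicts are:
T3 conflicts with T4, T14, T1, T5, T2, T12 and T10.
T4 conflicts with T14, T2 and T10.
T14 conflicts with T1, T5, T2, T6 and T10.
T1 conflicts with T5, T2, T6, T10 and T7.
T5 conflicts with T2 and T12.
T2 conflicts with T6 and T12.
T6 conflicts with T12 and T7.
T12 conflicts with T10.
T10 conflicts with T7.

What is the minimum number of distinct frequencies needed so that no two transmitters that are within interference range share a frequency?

5

T3, T14, T1, T5, T2 are mutually in conflict, so at least 5 frequencies are needed.
5 frequencies suffice: frequency 1 → {T3, T6}; frequency 2 → {T14, T12, T7}; frequency 3 → {T2, T10}; frequency 4 → {T4, T1}; frequency 5 → {T5}. Every pair that conflicts lands in different frequencies.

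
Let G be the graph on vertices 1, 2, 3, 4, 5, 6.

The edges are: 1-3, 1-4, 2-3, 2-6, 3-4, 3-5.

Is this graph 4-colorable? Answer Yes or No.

Yes

The chromatic number is 3. 1, 3, 4 form a triangle, so at least 3 colors are needed.
A valid assignment using 3 colors: 1=b, 2=b, 3=a, 4=c, 5=b, 6=a.
Since 4 ≥ 3, a proper 4-coloring certainly exists.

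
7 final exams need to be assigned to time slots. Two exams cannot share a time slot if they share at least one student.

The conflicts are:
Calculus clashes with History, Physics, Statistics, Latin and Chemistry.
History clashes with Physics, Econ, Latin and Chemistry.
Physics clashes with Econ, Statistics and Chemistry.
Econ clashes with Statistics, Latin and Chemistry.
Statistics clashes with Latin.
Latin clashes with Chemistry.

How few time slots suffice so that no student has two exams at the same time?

4

Calculus, History, Latin, Chemistry are mutually in conflict, so at least 4 time slots are needed.
4 time slots suffice: time slot 1 → {Physics, Latin}; time slot 2 → {Calculus, Econ}; time slot 3 → {Statistics, Chemistry}; time slot 4 → {History}. Each listed conflict is separated.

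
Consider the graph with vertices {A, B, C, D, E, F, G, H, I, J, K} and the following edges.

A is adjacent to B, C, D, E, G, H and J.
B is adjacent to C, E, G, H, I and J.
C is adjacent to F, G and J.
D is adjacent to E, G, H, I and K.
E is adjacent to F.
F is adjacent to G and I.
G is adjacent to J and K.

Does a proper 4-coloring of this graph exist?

A, B, C, G, J are pairwise adjacent (a clique of size 5), so at least 5 colors are needed.
So 4 colors are not enough.

No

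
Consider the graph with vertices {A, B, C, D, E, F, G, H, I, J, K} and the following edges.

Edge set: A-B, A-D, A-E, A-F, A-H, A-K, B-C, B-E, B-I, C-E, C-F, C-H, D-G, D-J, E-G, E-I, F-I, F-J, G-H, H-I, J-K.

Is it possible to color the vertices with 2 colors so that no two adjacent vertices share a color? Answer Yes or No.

No

B, C, E are mutually adjacent, so at least 3 colors are needed.
So 2 colors are not enough.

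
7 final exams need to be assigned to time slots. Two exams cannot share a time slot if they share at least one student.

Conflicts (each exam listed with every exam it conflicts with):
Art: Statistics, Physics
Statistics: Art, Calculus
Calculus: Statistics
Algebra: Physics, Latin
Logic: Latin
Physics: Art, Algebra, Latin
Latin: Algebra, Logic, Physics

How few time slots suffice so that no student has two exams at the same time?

Algebra, Physics, Latin pairwise conflict, so at least 3 time slots are needed.
3 time slots suffice: time slot 1 → {Statistics, Logic, Physics}; time slot 2 → {Art, Calculus, Latin}; time slot 3 → {Algebra}. Every pair that conflicts lands in different time slots.

3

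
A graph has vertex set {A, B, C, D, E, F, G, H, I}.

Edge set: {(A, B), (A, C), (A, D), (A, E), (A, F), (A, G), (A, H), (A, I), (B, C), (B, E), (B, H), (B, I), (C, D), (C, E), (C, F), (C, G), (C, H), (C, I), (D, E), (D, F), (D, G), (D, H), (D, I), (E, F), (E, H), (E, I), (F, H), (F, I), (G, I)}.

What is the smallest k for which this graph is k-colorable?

6

A, C, D, E, F, I are mutually adjacent (a clique of size 6), so at least 6 colors are needed.
6 colors suffice: A=1, B=3, C=2, D=3, E=4, F=6, G=4, H=5, I=5. Every edge joins two different colors.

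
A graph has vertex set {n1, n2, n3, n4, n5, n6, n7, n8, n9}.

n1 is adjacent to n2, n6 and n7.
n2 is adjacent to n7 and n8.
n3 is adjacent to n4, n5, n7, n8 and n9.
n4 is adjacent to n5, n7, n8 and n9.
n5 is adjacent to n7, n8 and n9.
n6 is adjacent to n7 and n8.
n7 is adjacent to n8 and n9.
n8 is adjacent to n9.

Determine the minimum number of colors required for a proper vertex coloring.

6

n3, n4, n5, n7, n8, n9 form a clique, so at least 6 colors are needed.
6 colors suffice: n1=2, n2=3, n3=5, n4=6, n5=3, n6=3, n7=1, n8=2, n9=4. No two adjacent vertices share a color.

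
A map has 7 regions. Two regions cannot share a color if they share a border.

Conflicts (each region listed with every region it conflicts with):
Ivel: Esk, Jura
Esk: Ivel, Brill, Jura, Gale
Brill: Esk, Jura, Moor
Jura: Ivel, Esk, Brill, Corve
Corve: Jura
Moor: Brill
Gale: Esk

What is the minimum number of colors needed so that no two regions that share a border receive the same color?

Esk, Brill, Jura pairwise conflict, so at least 3 colors are needed.
A valid assignment using 3 colors: Ivel=3, Esk=2, Brill=3, Jura=1, Corve=2, Moor=1, Gale=1. No two conflicting regions share a color.

3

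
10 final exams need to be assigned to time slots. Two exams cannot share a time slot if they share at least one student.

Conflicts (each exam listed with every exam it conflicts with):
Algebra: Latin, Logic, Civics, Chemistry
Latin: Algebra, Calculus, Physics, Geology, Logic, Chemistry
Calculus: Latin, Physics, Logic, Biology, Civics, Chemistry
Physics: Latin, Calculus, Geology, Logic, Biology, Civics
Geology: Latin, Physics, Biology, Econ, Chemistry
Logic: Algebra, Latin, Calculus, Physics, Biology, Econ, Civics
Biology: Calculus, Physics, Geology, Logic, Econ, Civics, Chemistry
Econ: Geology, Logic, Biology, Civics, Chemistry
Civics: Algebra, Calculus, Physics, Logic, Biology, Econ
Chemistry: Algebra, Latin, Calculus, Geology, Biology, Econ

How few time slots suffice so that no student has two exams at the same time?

Calculus, Physics, Logic, Biology, Civics are mutually in conflict, so at least 5 time slots are needed.
5 time slots suffice: time slot 1 → {Logic, Chemistry}; time slot 2 → {Latin, Biology}; time slot 3 → {Algebra, Calculus, Econ}; time slot 4 → {Physics}; time slot 5 → {Geology, Civics}. Every pair that conflicts lands in different time slots.

5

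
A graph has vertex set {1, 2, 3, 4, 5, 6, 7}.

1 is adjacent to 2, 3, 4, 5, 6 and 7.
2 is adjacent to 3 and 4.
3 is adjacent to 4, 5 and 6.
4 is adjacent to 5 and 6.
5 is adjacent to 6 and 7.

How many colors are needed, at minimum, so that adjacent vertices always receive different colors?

1, 3, 4, 5, 6 are pairwise adjacent (a clique of size 5), so at least 5 colors are needed.
One proper 5-coloring: 1=a, 2=c, 3=d, 4=b, 5=c, 6=e, 7=b. No two adjacent vertices share a color.

5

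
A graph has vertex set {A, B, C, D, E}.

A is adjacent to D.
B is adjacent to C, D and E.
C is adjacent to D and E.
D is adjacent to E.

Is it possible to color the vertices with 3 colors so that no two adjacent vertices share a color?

No

B, C, D, E are pairwise adjacent (a clique of size 4), so at least 4 colors are needed.
So 3 colors are not enough.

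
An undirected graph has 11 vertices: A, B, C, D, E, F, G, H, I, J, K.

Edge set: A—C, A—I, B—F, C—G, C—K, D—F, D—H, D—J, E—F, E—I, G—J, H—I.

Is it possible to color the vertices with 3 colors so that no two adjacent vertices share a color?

Yes

The chromatic number is 3. The cycle F-E-I-H-D-F has odd length 5, so it cannot be 2-colored; at least 3 colors are needed.
A valid assignment using 3 colors: A=blue, B=red, C=red, D=red, E=green, F=blue, G=blue, H=blue, I=red, J=green, K=blue.
That is already a proper 3-coloring.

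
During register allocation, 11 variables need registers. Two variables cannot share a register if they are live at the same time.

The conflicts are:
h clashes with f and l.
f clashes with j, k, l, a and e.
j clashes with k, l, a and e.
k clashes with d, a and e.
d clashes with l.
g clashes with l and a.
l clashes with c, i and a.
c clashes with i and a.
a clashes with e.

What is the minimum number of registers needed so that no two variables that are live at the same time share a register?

5

f, j, k, a, e pairwise conflict, so at least 5 registers are needed.
5 registers suffice: register 1 → {k, l}; register 2 → {h, d, i, a}; register 3 → {f, g, c}; register 4 → {j}; register 5 → {e}. No two conflicting variables share a register.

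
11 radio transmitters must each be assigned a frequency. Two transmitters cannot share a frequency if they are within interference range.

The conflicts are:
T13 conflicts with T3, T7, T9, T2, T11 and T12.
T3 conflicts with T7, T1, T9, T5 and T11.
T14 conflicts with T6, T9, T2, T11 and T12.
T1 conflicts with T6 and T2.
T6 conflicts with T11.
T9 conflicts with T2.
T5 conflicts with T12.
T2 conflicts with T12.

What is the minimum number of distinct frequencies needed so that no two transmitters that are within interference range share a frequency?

T13, T3, T7 are mutually in conflict, so at least 3 frequencies are needed.
3 frequencies suffice: frequency 1 → {T13, T14, T1, T5}; frequency 2 → {T3, T6, T2}; frequency 3 → {T7, T9, T11, T12}. Each listed conflict is separated.

3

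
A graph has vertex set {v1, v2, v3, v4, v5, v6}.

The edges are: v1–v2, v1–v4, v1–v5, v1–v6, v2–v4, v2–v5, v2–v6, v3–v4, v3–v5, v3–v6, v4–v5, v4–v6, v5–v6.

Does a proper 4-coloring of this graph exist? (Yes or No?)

v1, v2, v4, v5, v6 are mutually adjacent (a clique of size 5), so at least 5 colors are needed.
So 4 colors are not enough.

No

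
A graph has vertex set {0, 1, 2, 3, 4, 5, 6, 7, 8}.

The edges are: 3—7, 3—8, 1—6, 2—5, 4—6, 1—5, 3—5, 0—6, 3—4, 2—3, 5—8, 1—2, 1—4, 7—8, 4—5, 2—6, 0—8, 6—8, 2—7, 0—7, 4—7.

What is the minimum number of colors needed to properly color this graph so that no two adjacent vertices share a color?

3, 4, 7 are pairwise adjacent, so at least 3 colors are needed.
3 colors suffice: color red → {2, 4, 8}; color blue → {5, 6, 7}; color green → {0, 1, 3}. Every edge joins two different colors.

3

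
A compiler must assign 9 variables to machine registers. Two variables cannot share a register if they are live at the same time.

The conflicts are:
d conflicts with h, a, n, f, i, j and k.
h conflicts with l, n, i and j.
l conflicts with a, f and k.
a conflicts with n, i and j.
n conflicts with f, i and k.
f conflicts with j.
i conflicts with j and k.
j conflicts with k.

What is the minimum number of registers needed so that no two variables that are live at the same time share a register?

4

d, i, j, k pairwise conflict, so at least 4 registers are needed.
4 registers suffice: register 1 → {d, l}; register 2 → {f, i}; register 3 → {n, j}; register 4 → {h, a, k}. Each listed conflict is separated.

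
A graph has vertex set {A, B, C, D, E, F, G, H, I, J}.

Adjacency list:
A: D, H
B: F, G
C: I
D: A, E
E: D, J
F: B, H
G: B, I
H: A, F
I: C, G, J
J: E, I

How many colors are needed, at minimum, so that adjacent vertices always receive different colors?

3

The cycle I-J-E-D-A-H-F-B-G-I has odd length 9, so it cannot be 2-colored; at least 3 colors are needed.
3 colors suffice: A=1, B=1, C=2, D=2, E=1, F=3, G=2, H=2, I=1, J=2. No two adjacent vertices share a color.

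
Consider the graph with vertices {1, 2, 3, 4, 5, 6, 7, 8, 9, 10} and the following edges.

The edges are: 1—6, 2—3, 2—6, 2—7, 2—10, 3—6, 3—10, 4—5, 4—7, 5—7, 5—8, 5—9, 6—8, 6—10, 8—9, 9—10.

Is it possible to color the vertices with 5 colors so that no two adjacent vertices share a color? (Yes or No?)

Yes

The chromatic number is 4. 2, 3, 6, 10 are mutually adjacent (a clique of size 4), so at least 4 colors are needed.
4 colors suffice: color a → {5, 6}; color b → {1, 2, 4, 8}; color c → {7, 10}; color d → {3, 9}.
Since 5 ≥ 4, a proper 5-coloring certainly exists.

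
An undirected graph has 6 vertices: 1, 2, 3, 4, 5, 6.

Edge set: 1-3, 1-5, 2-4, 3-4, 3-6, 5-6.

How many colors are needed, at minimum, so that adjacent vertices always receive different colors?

2

3 and 4 are adjacent, so at least 2 colors are needed.
2 colors suffice: color red → {2, 3, 5}; color blue → {1, 4, 6}. No two adjacent vertices share a color.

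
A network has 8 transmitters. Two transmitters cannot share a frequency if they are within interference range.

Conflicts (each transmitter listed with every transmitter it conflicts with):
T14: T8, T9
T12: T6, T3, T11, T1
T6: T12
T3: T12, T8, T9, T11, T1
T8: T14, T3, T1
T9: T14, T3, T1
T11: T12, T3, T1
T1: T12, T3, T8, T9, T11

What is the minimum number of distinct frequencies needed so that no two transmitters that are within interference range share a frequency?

T12, T3, T11, T1 are mutually in conflict, so at least 4 frequencies are needed.
4 frequencies suffice: frequency 1 → {T14, T6, T1}; frequency 2 → {T3}; frequency 3 → {T12, T8, T9}; frequency 4 → {T11}. Every pair that conflicts lands in different frequencies.

4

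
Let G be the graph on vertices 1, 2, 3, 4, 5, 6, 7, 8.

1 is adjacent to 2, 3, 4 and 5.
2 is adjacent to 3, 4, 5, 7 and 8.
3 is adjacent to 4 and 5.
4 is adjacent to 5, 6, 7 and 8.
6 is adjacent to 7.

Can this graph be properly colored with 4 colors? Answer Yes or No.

No

1, 2, 3, 4, 5 are mutually adjacent (a clique of size 5), so at least 5 colors are needed.
So 4 colors are not enough.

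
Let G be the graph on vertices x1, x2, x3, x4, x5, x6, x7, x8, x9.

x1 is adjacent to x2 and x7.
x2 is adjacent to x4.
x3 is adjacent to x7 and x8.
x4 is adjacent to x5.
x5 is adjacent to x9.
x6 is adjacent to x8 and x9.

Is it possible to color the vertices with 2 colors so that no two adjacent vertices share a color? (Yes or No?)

The cycle x9-x6-x8-x3-x7-x1-x2-x4-x5-x9 has odd length 9, so it cannot be 2-colored; at least 3 colors are needed.
So 2 colors are not enough.

No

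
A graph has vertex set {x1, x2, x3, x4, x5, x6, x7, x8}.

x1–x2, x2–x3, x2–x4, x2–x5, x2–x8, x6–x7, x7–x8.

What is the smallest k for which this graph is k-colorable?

x6 and x7 are adjacent, so at least 2 colors are needed.
One proper 2-coloring: x1=2, x2=1, x3=2, x4=2, x5=2, x6=2, x7=1, x8=2. Every edge joins two different colors.

2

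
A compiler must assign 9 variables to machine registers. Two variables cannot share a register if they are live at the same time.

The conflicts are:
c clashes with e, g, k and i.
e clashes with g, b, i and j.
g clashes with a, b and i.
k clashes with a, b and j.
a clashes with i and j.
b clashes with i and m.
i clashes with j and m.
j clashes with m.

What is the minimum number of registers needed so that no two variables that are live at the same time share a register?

4

c, e, g, i pairwise conflict, so at least 4 registers are needed.
4 registers suffice: register 1 → {k, i}; register 2 → {c, b, j}; register 3 → {e, a, m}; register 4 → {g}. Each listed conflict is separated.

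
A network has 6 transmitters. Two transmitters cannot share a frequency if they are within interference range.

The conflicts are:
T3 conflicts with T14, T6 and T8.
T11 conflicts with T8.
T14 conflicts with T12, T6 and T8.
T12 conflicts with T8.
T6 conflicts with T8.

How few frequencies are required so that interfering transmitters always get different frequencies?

4

T3, T14, T6, T8 all conflict with each other, so at least 4 frequencies are needed.
Using 4 frequencies: T3=3, T11=2, T14=2, T12=3, T6=4, T8=1. Each listed conflict is separated.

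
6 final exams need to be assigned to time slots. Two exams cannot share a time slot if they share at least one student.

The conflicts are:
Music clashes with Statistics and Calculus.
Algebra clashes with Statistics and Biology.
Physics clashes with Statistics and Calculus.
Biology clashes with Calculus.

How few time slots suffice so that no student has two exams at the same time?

3

The cycle Algebra-Biology-Calculus-Music-Statistics-Algebra has odd length 5, so it cannot be 2-colored; at least 3 time slots are needed.
3 time slots suffice: Music=2, Algebra=3, Physics=2, Statistics=1, Biology=2, Calculus=1. Each listed conflict is separated.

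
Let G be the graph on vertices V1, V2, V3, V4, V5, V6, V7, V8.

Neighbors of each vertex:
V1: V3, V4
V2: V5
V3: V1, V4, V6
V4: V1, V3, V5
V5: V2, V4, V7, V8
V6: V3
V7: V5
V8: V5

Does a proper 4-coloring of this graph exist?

The chromatic number is 3. V1, V3, V4 are pairwise adjacent, so at least 3 colors are needed.
A valid assignment using 3 colors: V1=green, V2=blue, V3=red, V4=blue, V5=red, V6=blue, V7=blue, V8=blue.
Since 4 ≥ 3, a proper 4-coloring certainly exists.

Yes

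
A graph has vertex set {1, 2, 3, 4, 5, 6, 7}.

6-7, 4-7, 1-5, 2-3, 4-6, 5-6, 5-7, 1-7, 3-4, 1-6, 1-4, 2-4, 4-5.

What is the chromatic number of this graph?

5

1, 4, 5, 6, 7 are pairwise adjacent (a clique of size 5), so at least 5 colors are needed.
5 colors suffice: color a → {4}; color b → {3, 5}; color c → {2, 6}; color d → {1}; color e → {7}. No two adjacent vertices share a color.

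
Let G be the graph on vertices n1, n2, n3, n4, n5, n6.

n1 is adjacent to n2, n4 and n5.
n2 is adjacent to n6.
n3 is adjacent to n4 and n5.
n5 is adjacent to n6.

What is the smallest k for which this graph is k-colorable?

2

n1 and n5 are adjacent, so at least 2 colors are needed.
One proper 2-coloring: n1=R, n2=B, n3=R, n4=B, n5=B, n6=R. No two adjacent vertices share a color.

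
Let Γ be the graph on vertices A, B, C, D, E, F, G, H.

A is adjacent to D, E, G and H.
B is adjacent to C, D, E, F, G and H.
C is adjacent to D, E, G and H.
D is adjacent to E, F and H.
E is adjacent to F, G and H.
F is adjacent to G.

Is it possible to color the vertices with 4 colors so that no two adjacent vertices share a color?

B, C, D, E, H are mutually adjacent (a clique of size 5), so at least 5 colors are needed.
So 4 colors are not enough.

No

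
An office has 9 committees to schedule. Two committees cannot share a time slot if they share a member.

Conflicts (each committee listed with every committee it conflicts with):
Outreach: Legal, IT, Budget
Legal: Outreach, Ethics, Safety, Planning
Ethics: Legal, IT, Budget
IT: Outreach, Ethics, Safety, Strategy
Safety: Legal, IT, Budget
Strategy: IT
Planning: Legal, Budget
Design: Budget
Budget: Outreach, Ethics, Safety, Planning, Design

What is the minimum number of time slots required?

2

Outreach and IT conflict, so at least 2 time slots are needed.
Using 2 time slots: Outreach=2, Legal=1, Ethics=2, IT=1, Safety=2, Strategy=2, Planning=2, Design=2, Budget=1. Each listed conflict is separated.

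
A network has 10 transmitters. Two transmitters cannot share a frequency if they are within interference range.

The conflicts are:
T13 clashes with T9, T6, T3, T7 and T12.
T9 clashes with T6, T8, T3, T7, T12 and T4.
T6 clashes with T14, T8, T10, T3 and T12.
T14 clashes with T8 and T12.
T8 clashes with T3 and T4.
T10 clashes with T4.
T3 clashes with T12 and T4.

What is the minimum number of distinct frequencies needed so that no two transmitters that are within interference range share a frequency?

5

T13, T9, T6, T3, T12 are mutually in conflict, so at least 5 frequencies are needed.
A valid assignment using 5 frequencies: T13=5, T9=2, T6=1, T14=2, T8=4, T10=2, T3=3, T7=1, T12=4, T4=1. No two conflicting transmitters share a frequency.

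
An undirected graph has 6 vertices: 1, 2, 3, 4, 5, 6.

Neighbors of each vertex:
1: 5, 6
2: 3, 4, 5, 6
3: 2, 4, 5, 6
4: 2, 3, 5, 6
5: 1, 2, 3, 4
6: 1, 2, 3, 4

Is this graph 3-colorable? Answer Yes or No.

2, 3, 4, 5 are pairwise adjacent (a clique of size 4), so at least 4 colors are needed.
So 3 colors are not enough.

No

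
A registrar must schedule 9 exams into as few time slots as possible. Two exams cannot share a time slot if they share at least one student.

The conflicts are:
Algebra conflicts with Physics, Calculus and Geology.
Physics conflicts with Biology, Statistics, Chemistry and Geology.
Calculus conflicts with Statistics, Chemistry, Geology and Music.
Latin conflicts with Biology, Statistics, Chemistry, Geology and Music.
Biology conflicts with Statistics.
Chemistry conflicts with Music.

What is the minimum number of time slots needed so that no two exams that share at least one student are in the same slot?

3

Latin, Chemistry, Music pairwise conflict, so at least 3 time slots are needed.
3 time slots suffice: Algebra=3, Physics=1, Calculus=1, Latin=1, Biology=3, Statistics=2, Chemistry=2, Geology=2, Music=3. Every pair that conflicts lands in different time slots.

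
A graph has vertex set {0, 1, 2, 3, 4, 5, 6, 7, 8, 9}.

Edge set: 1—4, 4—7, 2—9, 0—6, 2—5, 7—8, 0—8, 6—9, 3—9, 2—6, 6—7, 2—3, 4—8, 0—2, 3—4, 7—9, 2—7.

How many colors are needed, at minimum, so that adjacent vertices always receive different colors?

2, 6, 7, 9 are mutually adjacent (a clique of size 4), so at least 4 colors are needed.
One proper 4-coloring: 0=blue, 1=blue, 2=red, 3=blue, 4=red, 5=blue, 6=yellow, 7=blue, 8=green, 9=green. Every edge joins two different colors.

4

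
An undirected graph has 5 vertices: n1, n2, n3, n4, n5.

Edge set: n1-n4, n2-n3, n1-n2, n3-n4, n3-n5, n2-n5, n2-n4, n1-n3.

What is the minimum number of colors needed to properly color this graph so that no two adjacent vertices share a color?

n1, n2, n3, n4 are mutually adjacent (a clique of size 4), so at least 4 colors are needed.
4 colors suffice: color 1 → {n2}; color 2 → {n3}; color 3 → {n4, n5}; color 4 → {n1}. No two adjacent vertices share a color.

4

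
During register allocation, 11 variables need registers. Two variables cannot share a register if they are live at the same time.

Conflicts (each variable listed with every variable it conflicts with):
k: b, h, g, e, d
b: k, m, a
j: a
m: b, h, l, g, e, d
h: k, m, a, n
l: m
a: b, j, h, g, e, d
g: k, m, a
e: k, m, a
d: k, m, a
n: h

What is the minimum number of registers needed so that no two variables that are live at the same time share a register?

h and a conflict, so at least 2 registers are needed.
Using 2 registers: k=1, b=2, j=2, m=1, h=2, l=2, a=1, g=2, e=2, d=2, n=1. Every pair that conflicts lands in different registers.

2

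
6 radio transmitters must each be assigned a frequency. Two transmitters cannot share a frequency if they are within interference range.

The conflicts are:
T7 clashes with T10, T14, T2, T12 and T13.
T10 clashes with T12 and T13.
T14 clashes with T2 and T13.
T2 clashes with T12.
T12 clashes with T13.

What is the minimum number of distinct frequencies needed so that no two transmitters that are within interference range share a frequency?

4

T7, T10, T12, T13 are mutually in conflict, so at least 4 frequencies are needed.
4 frequencies suffice: frequency 1 → {T7}; frequency 2 → {T14, T12}; frequency 3 → {T2, T13}; frequency 4 → {T10}. Every pair that conflicts lands in different frequencies.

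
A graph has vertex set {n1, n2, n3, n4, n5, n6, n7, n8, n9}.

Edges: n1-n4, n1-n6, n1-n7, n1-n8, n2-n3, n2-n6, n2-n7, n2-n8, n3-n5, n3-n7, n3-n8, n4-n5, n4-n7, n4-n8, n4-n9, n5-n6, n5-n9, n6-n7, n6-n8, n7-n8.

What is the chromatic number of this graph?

n2, n3, n7, n8 are mutually adjacent (a clique of size 4), so at least 4 colors are needed.
4 colors suffice: n1=yellow, n2=yellow, n3=green, n4=green, n5=red, n6=green, n7=red, n8=blue, n9=blue. Each edge has distinct colors on its endpoints.

4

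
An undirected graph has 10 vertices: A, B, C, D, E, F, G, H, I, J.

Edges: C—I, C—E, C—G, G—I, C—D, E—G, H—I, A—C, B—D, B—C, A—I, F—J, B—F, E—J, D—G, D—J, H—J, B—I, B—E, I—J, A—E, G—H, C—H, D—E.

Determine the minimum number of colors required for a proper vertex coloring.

4

C, D, E, G are mutually adjacent (a clique of size 4), so at least 4 colors are needed.
4 colors suffice: A=3, B=3, C=1, D=4, E=2, F=2, G=3, H=4, I=2, J=1. Each edge has distinct colors on its endpoints.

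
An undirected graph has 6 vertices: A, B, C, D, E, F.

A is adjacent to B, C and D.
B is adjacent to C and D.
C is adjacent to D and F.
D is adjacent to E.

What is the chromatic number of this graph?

4

A, B, C, D are mutually adjacent (a clique of size 4), so at least 4 colors are needed.
4 colors suffice: color red → {C, E}; color blue → {D, F}; color green → {A}; color yellow → {B}. Every edge joins two different colors.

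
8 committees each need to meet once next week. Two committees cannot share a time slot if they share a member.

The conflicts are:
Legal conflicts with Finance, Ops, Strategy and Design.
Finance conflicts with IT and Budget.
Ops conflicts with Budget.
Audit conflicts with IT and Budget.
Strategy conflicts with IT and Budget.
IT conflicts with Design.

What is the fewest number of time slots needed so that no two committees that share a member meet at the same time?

Audit and IT conflict, so at least 2 time slots are needed.
Using 2 time slots: Legal=1, Finance=2, Ops=2, Audit=2, Strategy=2, IT=1, Budget=1, Design=2. No two conflicting committees share a time slot.

2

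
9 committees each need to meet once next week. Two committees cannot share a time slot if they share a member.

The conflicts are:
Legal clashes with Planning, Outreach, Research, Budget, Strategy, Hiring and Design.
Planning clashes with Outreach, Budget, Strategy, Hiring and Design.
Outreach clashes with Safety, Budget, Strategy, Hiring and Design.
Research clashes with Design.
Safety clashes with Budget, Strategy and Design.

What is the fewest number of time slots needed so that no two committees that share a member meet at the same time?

4

Legal, Planning, Outreach, Hiring are mutually in conflict, so at least 4 time slots are needed.
4 time slots suffice: Legal=1, Planning=3, Outreach=2, Research=2, Safety=1, Budget=4, Strategy=4, Hiring=4, Design=4. No two conflicting committees share a time slot.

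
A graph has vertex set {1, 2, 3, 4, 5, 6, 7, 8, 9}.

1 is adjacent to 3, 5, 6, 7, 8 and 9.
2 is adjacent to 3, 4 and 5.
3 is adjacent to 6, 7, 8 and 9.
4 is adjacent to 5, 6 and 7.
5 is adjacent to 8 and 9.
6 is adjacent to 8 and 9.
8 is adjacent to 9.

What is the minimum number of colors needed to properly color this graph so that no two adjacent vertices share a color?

1, 3, 6, 8, 9 are pairwise adjacent (a clique of size 5), so at least 5 colors are needed.
A valid assignment using 5 colors: 1=b, 2=c, 3=a, 4=b, 5=a, 6=c, 7=c, 8=d, 9=e. No two adjacent vertices share a color.

5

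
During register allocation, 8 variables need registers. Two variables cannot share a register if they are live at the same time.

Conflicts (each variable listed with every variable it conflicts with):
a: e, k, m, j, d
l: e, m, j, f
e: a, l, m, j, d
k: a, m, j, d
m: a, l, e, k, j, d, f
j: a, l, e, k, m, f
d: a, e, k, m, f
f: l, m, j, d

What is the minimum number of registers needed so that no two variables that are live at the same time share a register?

a, e, m, d are mutually in conflict, so at least 4 registers are needed.
4 registers suffice: register 1 → {m}; register 2 → {j, d}; register 3 → {e, k, f}; register 4 → {a, l}. Each listed conflict is separated.

4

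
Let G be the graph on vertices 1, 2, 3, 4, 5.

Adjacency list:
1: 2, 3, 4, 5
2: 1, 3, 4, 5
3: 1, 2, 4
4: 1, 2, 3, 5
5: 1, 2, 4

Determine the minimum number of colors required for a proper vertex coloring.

1, 2, 3, 4 are pairwise adjacent (a clique of size 4), so at least 4 colors are needed.
4 colors suffice: 1=b, 2=c, 3=d, 4=a, 5=d. Each edge has distinct colors on its endpoints.

4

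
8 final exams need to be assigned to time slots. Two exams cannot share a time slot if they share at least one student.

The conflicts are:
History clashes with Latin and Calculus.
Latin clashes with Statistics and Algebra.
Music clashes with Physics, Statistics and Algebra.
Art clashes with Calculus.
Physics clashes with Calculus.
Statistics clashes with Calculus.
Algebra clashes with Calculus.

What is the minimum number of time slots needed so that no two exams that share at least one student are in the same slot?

Music and Algebra conflict, so at least 2 time slots are needed.
2 time slots suffice: time slot 1 → {Latin, Music, Calculus}; time slot 2 → {History, Art, Physics, Statistics, Algebra}. Every pair that conflicts lands in different time slots.

2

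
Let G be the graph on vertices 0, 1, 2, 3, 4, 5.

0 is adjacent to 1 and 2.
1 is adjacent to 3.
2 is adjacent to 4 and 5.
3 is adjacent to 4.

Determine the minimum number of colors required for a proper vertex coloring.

The cycle 2-4-3-1-0-2 has odd length 5, so it cannot be 2-colored; at least 3 colors are needed.
A valid assignment using 3 colors: 0=green, 1=blue, 2=red, 3=red, 4=blue, 5=blue. No two adjacent vertices share a color.

3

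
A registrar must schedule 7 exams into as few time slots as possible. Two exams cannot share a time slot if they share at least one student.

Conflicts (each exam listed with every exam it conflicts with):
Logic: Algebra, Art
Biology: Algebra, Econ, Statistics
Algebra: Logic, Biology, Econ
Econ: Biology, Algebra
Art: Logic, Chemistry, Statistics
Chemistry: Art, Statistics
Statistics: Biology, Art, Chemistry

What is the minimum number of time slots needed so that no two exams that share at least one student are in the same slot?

Art, Chemistry, Statistics all conflict with each other, so at least 3 time slots are needed.
3 time slots suffice: time slot 1 → {Biology, Art}; time slot 2 → {Algebra, Statistics}; time slot 3 → {Logic, Econ, Chemistry}. Every pair that conflicts lands in different time slots.

3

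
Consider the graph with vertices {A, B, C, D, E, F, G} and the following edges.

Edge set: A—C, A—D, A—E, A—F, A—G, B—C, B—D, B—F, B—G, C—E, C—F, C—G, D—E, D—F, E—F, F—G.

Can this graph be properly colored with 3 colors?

No

A, C, E, F are mutually adjacent (a clique of size 4), so at least 4 colors are needed.
So 3 colors are not enough.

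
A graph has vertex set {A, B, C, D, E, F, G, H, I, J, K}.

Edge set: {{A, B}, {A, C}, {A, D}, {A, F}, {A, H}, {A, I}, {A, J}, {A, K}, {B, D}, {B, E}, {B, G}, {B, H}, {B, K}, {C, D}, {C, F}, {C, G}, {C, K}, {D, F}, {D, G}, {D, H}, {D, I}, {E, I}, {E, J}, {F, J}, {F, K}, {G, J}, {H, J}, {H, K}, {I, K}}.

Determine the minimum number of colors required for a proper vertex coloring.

A, C, F, K form a clique, so at least 4 colors are needed.
4 colors suffice: A=1, B=3, C=4, D=2, E=1, F=3, G=1, H=4, I=3, J=2, K=2. Each edge has distinct colors on its endpoints.

4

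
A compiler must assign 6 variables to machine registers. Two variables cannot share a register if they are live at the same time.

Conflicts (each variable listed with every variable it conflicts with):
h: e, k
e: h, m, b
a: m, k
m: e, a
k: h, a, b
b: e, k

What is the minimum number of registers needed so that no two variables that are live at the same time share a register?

3

The cycle m-e-h-k-a-m has odd length 5, so it cannot be 2-colored; at least 3 registers are needed.
3 registers suffice: register 1 → {e, k}; register 2 → {h, m, b}; register 3 → {a}. Every pair that conflicts lands in different registers.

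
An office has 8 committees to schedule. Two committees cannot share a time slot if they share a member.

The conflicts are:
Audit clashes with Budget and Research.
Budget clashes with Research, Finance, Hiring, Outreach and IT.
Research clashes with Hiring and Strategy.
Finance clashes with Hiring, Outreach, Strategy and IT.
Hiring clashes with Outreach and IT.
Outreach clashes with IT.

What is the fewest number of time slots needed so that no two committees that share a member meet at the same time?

5

Budget, Finance, Hiring, Outreach, IT all conflict with each other, so at least 5 time slots are needed.
Using 5 time slots: Audit=2, Budget=1, Research=3, Finance=3, Hiring=2, Outreach=5, Strategy=1, IT=4. Each listed conflict is separated.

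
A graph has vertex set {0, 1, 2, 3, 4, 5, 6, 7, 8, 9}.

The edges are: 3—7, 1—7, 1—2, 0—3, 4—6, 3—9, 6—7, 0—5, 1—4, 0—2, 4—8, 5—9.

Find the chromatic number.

The cycle 0-2-1-7-3-0 has odd length 5, so it cannot be 2-colored; at least 3 colors are needed.
3 colors suffice: color a → {2, 3, 4, 5}; color b → {0, 7, 8, 9}; color c → {1, 6}. No two adjacent vertices share a color.

3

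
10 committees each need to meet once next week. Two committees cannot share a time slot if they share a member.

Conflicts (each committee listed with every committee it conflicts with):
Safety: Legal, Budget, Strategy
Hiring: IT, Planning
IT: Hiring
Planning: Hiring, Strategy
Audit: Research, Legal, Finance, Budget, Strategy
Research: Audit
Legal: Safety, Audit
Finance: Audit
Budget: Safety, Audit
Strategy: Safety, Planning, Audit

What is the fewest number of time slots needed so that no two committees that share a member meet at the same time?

Audit and Budget conflict, so at least 2 time slots are needed.
2 time slots suffice: time slot 1 → {Safety, IT, Planning, Audit}; time slot 2 → {Hiring, Research, Legal, Finance, Budget, Strategy}. No two conflicting committees share a time slot.

2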